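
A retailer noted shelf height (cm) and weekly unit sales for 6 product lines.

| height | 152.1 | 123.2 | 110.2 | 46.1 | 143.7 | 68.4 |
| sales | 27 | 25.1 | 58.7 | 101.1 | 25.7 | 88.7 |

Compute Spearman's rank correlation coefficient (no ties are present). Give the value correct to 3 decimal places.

-0.771

Rank height: 6, 4, 3, 1, 5, 2
Rank sales: 3, 1, 4, 6, 2, 5
d = rank(height) − rank(sales): 3, 3, -1, -5, 3, -3; Σd² = 62
ρ = 1 − 6Σd² / [n(n²−1)] = 1 − 6×62 / (6×35) = 1 − 372/210 ≈ -0.771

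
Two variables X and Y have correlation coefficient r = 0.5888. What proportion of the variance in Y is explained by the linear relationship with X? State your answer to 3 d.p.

r² = (0.5888)² = 0.347

0.347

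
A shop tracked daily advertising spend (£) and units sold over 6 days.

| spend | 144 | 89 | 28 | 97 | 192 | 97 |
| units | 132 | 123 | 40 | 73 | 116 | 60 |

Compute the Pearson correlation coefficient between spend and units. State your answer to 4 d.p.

0.7208

n = 6, Σx = 647, Σy = 544, Σx² = 85123, Σy² = 56538, Σxy = 66248
nΣxy − ΣxΣy = 397488 − 351968 = 45520
nΣx² − (Σx)² = 510738 − 418609 = 92129; nΣy² − (Σy)² = 339228 − 295936 = 43292
r = 45520 / √(92129 × 43292) = 45520 / 63154.1659 ≈ 0.7208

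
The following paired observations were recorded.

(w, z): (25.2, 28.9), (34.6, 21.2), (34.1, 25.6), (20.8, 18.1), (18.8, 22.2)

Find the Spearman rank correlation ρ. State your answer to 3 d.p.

Rank w: 3, 5, 4, 2, 1
Rank z: 5, 2, 4, 1, 3
d = rank(w) − rank(z): -2, 3, 0, 1, -2; Σd² = 18
ρ = 1 − 6Σd² / [n(n²−1)] = 1 − 6×18 / (5×24) = 1 − 108/120 ≈ 0.100

0.100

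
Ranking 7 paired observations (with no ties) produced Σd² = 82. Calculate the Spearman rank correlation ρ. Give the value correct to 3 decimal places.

ρ = 1 − 6Σd² / [n(n²−1)] = 1 − 6×82 / (7×48)
  = 1 − 492/336 = 1 − 1.4643 ≈ -0.464

-0.464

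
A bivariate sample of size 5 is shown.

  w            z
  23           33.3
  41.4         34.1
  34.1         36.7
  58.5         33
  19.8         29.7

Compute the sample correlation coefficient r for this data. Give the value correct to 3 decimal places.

0.317

n = 5, Σw = 176.8, Σz = 166.8, Σw² = 7220.06, Σz² = 5589.68, Σwz = 5947.67
nΣwz − ΣwΣz = 29738.35 − 29490.24 = 248.11
nΣw² − (Σw)² = 36100.3 − 31258.24 = 4842.06; nΣz² − (Σz)² = 27948.4 − 27822.24 = 126.16
r = 248.11 / √(4842.06 × 126.16) = 248.11 / 781.5845 ≈ 0.317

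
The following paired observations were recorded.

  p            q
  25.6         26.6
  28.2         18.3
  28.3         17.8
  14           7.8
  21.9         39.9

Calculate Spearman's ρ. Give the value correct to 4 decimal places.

0.0000

Rank p: 3, 4, 5, 1, 2
Rank q: 4, 3, 2, 1, 5
d = rank(p) − rank(q): -1, 1, 3, 0, -3; Σd² = 20
ρ = 1 − 6Σd² / [n(n²−1)] = 1 − 6×20 / (5×24) = 1 − 120/120 ≈ 0.0000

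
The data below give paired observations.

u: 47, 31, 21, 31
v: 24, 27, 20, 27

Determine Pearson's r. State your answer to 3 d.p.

0.346

n = 4, Σu = 130, Σv = 98, Σu² = 4572, Σv² = 2434, Σuv = 3222
nΣuv − ΣuΣv = 12888 − 12740 = 148
nΣu² − (Σu)² = 18288 − 16900 = 1388; nΣv² − (Σv)² = 9736 − 9604 = 132
r = 148 / √(1388 × 132) = 148 / 428.0374 ≈ 0.346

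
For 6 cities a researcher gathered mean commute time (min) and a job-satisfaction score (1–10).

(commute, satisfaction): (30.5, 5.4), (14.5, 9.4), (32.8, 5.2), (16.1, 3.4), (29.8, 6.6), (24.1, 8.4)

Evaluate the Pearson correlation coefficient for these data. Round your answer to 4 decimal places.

-0.2378

n = 6, Σx = 147.8, Σy = 38.4, Σx² = 3944.4, Σy² = 270.24, Σxy = 925.42
nΣxy − ΣxΣy = 5552.52 − 5675.52 = -123
nΣx² − (Σx)² = 23666.4 − 21844.84 = 1821.56; nΣy² − (Σy)² = 1621.44 − 1474.56 = 146.88
r = -123 / √(1821.56 × 146.88) = -123 / 517.2531 ≈ -0.2378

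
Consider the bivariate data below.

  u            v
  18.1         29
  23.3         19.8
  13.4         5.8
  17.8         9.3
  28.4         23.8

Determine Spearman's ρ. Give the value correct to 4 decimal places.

0.7000

Rank u: 3, 4, 1, 2, 5
Rank v: 5, 3, 1, 2, 4
d = rank(u) − rank(v): -2, 1, 0, 0, 1; Σd² = 6
ρ = 1 − 6Σd² / [n(n²−1)] = 1 − 6×6 / (5×24) = 1 − 36/120 ≈ 0.7000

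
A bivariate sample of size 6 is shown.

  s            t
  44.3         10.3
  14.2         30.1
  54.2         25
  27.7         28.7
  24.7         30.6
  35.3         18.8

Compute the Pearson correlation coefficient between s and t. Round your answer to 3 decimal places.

-0.593

n = 6, Σs = 200.4, Σt = 143.5, Σs² = 7725.24, Σt² = 3750.59, Σst = 4453.16
nΣst − ΣsΣt = 26718.96 − 28757.4 = -2038.44
nΣs² − (Σs)² = 46351.44 − 40160.16 = 6191.28; nΣt² − (Σt)² = 22503.54 − 20592.25 = 1911.29
r = -2038.44 / √(6191.28 × 1911.29) = -2038.44 / 3439.9610 ≈ -0.593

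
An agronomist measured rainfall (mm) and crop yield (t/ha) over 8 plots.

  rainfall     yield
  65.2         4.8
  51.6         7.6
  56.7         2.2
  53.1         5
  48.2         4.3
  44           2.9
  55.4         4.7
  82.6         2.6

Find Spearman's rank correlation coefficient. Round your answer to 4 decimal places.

Rank rainfall: 7, 3, 6, 4, 2, 1, 5, 8
Rank yield: 6, 8, 1, 7, 4, 3, 5, 2
d = rank(rainfall) − rank(yield): 1, -5, 5, -3, -2, -2, 0, 6; Σd² = 104
ρ = 1 − 6Σd² / [n(n²−1)] = 1 − 6×104 / (8×63) = 1 − 624/504 ≈ -0.2381

-0.2381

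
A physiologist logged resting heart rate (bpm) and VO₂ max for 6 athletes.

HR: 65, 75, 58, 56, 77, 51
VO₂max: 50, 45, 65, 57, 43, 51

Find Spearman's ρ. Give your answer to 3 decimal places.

Rank HR: 4, 5, 3, 2, 6, 1
Rank VO₂max: 3, 2, 6, 5, 1, 4
d = rank(HR) − rank(VO₂max): 1, 3, -3, -3, 5, -3; Σd² = 62
ρ = 1 − 6Σd² / [n(n²−1)] = 1 − 6×62 / (6×35) = 1 − 372/210 ≈ -0.771

-0.771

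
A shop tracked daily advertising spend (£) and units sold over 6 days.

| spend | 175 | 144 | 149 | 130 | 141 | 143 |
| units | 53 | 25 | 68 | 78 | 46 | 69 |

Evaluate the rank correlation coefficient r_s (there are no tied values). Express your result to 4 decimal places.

-0.3714

Rank spend: 6, 4, 5, 1, 2, 3
Rank units: 3, 1, 4, 6, 2, 5
d = rank(spend) − rank(units): 3, 3, 1, -5, 0, -2; Σd² = 48
ρ = 1 − 6Σd² / [n(n²−1)] = 1 − 6×48 / (6×35) = 1 − 288/210 ≈ -0.3714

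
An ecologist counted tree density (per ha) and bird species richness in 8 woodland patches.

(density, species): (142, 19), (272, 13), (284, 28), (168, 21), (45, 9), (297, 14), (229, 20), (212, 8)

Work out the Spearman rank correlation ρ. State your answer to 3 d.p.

0.262

Rank density: 2, 6, 7, 3, 1, 8, 5, 4
Rank species: 5, 3, 8, 7, 2, 4, 6, 1
d = rank(density) − rank(species): -3, 3, -1, -4, -1, 4, -1, 3; Σd² = 62
ρ = 1 − 6Σd² / [n(n²−1)] = 1 − 6×62 / (8×63) = 1 − 372/504 ≈ 0.262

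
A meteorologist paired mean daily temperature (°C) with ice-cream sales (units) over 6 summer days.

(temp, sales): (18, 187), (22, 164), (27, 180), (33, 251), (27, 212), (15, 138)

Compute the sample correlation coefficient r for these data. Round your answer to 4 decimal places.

0.8630

n = 6, Σx = 142, Σy = 1132, Σx² = 3580, Σy² = 221254, Σxy = 27911
nΣxy − ΣxΣy = 167466 − 160744 = 6722
nΣx² − (Σx)² = 21480 − 20164 = 1316; nΣy² − (Σy)² = 1327524 − 1281424 = 46100
r = 6722 / √(1316 × 46100) = 6722 / 7788.9409 ≈ 0.8630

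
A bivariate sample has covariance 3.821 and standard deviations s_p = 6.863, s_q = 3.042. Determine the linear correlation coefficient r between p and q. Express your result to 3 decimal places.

r = Cov(p,q) / (s_p · s_q) = 3.821 / (6.863 × 3.042)
  = 3.821 / 20.8772 ≈ 0.183

0.183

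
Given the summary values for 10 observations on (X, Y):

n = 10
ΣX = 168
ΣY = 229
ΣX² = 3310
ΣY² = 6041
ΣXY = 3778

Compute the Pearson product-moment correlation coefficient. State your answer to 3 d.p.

r = (nΣXY − ΣXΣY) / √[(nΣX² − (ΣX)²)(nΣY² − (ΣY)²)]
Numerator: 10×3778 − 168×229 = -692
Denominator: √[(33100 − 28224)(60410 − 52441)] = √[4876 × 7969] = 6233.5258
r = -692 / 6233.5258 ≈ -0.111

-0.111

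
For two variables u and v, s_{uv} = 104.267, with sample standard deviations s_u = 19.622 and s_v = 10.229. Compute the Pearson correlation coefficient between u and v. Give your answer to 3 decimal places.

0.519

r = Cov(u,v) / (s_u · s_v) = 104.267 / (19.622 × 10.229)
  = 104.267 / 200.7134 ≈ 0.519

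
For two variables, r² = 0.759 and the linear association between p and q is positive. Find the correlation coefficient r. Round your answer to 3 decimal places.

|r| = √0.759 = 0.871
The association is positive, so r = 0.871.

0.871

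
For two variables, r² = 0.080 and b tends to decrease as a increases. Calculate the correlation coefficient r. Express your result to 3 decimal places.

-0.283

|r| = √0.080 = 0.283
The association is negative, so r = −0.283.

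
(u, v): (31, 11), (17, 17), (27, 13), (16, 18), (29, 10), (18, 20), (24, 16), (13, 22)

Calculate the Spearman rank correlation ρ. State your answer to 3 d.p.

-0.905

Rank u: 8, 3, 6, 2, 7, 4, 5, 1
Rank v: 2, 5, 3, 6, 1, 7, 4, 8
d = rank(u) − rank(v): 6, -2, 3, -4, 6, -3, 1, -7; Σd² = 160
ρ = 1 − 6Σd² / [n(n²−1)] = 1 − 6×160 / (8×63) = 1 − 960/504 ≈ -0.905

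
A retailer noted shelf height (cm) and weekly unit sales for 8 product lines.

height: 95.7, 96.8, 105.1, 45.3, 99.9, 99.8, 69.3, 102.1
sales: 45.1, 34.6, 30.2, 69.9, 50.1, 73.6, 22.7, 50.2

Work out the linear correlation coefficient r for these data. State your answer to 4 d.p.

-0.2037

n = 8, Σx = 714, Σy = 376.4, Σx² = 66793.78, Σy² = 19991.52, Σxy = 33054.64
nΣxy − ΣxΣy = 264437.12 − 268749.6 = -4312.48
nΣx² − (Σx)² = 534350.24 − 509796 = 24554.24; nΣy² − (Σy)² = 159932.16 − 141676.96 = 18255.2
r = -4312.48 / √(24554.24 × 18255.2) = -4312.48 / 21171.7397 ≈ -0.2037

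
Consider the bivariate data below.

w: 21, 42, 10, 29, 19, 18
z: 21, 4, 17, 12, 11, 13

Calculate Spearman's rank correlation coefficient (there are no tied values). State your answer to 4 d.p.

Rank w: 4, 6, 1, 5, 3, 2
Rank z: 6, 1, 5, 3, 2, 4
d = rank(w) − rank(z): -2, 5, -4, 2, 1, -2; Σd² = 54
ρ = 1 − 6Σd² / [n(n²−1)] = 1 − 6×54 / (6×35) = 1 − 324/210 ≈ -0.5429

-0.5429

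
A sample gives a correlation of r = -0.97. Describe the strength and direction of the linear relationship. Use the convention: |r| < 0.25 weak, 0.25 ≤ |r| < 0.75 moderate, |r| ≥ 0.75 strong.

strong negative

r = -0.97 < 0 so the relationship is negative.
|r| = 0.97, which falls in the strong range.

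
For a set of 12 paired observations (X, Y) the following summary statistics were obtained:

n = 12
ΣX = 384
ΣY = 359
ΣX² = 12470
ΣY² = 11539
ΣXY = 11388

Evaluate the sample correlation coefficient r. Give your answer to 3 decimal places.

r = (nΣXY − ΣXΣY) / √[(nΣX² − (ΣX)²)(nΣY² − (ΣY)²)]
Numerator: 12×11388 − 384×359 = -1200
Denominator: √[(149640 − 147456)(138468 − 128881)] = √[2184 × 9587] = 4575.8068
r = -1200 / 4575.8068 ≈ -0.262

-0.262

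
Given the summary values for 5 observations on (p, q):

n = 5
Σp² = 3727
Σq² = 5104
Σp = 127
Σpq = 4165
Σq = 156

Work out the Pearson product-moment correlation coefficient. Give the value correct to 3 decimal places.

0.588

r = (nΣpq − ΣpΣq) / √[(nΣp² − (Σp)²)(nΣq² − (Σq)²)]
Numerator: 5×4165 − 127×156 = 1013
Denominator: √[(18635 − 16129)(25520 − 24336)] = √[2506 × 1184] = 1722.5284
r = 1013 / 1722.5284 ≈ 0.588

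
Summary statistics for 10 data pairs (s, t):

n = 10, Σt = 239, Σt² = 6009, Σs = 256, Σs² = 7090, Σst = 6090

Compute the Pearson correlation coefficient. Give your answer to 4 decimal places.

-0.0712

r = (nΣst − ΣsΣt) / √[(nΣs² − (Σs)²)(nΣt² − (Σt)²)]
Numerator: 10×6090 − 256×239 = -284
Denominator: √[(70900 − 65536)(60090 − 57121)] = √[5364 × 2969] = 3990.7037
r = -284 / 3990.7037 ≈ -0.0712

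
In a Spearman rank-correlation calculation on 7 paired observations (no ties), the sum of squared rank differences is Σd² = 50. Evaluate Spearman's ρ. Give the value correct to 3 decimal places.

0.107

ρ = 1 − 6Σd² / [n(n²−1)] = 1 − 6×50 / (7×48)
  = 1 − 300/336 = 1 − 0.8929 ≈ 0.107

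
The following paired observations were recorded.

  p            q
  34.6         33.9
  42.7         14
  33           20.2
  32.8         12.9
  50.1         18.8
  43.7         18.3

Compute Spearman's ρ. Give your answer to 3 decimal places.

0.143

Rank p: 3, 4, 2, 1, 6, 5
Rank q: 6, 2, 5, 1, 4, 3
d = rank(p) − rank(q): -3, 2, -3, 0, 2, 2; Σd² = 30
ρ = 1 − 6Σd² / [n(n²−1)] = 1 − 6×30 / (6×35) = 1 − 180/210 ≈ 0.143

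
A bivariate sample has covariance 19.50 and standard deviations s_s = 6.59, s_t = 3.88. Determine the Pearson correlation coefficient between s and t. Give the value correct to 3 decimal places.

r = Cov(s,t) / (s_s · s_t) = 19.50 / (6.59 × 3.88)
  = 19.50 / 25.5692 ≈ 0.763

0.763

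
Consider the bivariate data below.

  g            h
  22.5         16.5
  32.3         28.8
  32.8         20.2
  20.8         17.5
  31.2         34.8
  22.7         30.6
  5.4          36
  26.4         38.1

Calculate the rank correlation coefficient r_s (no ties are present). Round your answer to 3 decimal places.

Rank g: 3, 7, 8, 2, 6, 4, 1, 5
Rank h: 1, 4, 3, 2, 6, 5, 7, 8
d = rank(g) − rank(h): 2, 3, 5, 0, 0, -1, -6, -3; Σd² = 84
ρ = 1 − 6Σd² / [n(n²−1)] = 1 − 6×84 / (8×63) = 1 − 504/504 ≈ 0.000

0.000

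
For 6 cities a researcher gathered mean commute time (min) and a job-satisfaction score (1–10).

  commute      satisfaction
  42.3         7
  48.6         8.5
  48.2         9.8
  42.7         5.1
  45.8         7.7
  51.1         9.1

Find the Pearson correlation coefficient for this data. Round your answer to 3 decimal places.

n = 6, Σx = 278.7, Σy = 47.2, Σx² = 13006.63, Σy² = 385.4, Σxy = 2217
nΣxy − ΣxΣy = 13302 − 13154.64 = 147.36
nΣx² − (Σx)² = 78039.78 − 77673.69 = 366.09; nΣy² − (Σy)² = 2312.4 − 2227.84 = 84.56
r = 147.36 / √(366.09 × 84.56) = 147.36 / 175.9448 ≈ 0.838

0.838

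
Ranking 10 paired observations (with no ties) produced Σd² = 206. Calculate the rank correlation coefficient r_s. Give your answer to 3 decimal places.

ρ = 1 − 6Σd² / [n(n²−1)] = 1 − 6×206 / (10×99)
  = 1 − 1236/990 = 1 − 1.2485 ≈ -0.248

-0.248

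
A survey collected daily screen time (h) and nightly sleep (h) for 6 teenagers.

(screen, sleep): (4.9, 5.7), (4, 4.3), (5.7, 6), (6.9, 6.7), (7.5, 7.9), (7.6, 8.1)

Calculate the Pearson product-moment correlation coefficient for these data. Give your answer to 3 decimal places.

0.975

n = 6, Σx = 36.6, Σy = 38.7, Σx² = 234.12, Σy² = 259.89, Σxy = 246.37
nΣxy − ΣxΣy = 1478.22 − 1416.42 = 61.8
nΣx² − (Σx)² = 1404.72 − 1339.56 = 65.16; nΣy² − (Σy)² = 1559.34 − 1497.69 = 61.65
r = 61.8 / √(65.16 × 61.65) = 61.8 / 63.3807 ≈ 0.975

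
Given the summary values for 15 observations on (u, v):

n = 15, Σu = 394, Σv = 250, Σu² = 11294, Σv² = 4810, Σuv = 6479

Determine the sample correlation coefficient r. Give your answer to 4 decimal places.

-0.1124

r = (nΣuv − ΣuΣv) / √[(nΣu² − (Σu)²)(nΣv² − (Σv)²)]
Numerator: 15×6479 − 394×250 = -1315
Denominator: √[(169410 − 155236)(72150 − 62500)] = √[14174 × 9650] = 11695.2597
r = -1315 / 11695.2597 ≈ -0.1124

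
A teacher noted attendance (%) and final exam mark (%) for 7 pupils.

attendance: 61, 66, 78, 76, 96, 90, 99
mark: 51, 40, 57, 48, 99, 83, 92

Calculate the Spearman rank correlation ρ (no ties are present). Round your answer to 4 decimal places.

0.8571

Rank attendance: 1, 2, 4, 3, 6, 5, 7
Rank mark: 3, 1, 4, 2, 7, 5, 6
d = rank(attendance) − rank(mark): -2, 1, 0, 1, -1, 0, 1; Σd² = 8
ρ = 1 − 6Σd² / [n(n²−1)] = 1 − 6×8 / (7×48) = 1 − 48/336 ≈ 0.8571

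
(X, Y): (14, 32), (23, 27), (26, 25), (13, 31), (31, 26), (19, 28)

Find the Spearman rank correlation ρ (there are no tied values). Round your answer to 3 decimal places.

-0.886

Rank X: 2, 4, 5, 1, 6, 3
Rank Y: 6, 3, 1, 5, 2, 4
d = rank(X) − rank(Y): -4, 1, 4, -4, 4, -1; Σd² = 66
ρ = 1 − 6Σd² / [n(n²−1)] = 1 − 6×66 / (6×35) = 1 − 396/210 ≈ -0.886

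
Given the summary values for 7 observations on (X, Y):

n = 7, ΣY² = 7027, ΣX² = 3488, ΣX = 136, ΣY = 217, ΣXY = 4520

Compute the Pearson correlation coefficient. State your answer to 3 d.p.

0.604

r = (nΣXY − ΣXΣY) / √[(nΣX² − (ΣX)²)(nΣY² − (ΣY)²)]
Numerator: 7×4520 − 136×217 = 2128
Denominator: √[(24416 − 18496)(49189 − 47089)] = √[5920 × 2100] = 3525.9041
r = 2128 / 3525.9041 ≈ 0.604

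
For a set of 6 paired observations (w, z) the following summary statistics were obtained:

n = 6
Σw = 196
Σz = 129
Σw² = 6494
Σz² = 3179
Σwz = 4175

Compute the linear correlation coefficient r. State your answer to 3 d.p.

-0.203

r = (nΣwz − ΣwΣz) / √[(nΣw² − (Σw)²)(nΣz² − (Σz)²)]
Numerator: 6×4175 − 196×129 = -234
Denominator: √[(38964 − 38416)(19074 − 16641)] = √[548 × 2433] = 1154.6792
r = -234 / 1154.6792 ≈ -0.203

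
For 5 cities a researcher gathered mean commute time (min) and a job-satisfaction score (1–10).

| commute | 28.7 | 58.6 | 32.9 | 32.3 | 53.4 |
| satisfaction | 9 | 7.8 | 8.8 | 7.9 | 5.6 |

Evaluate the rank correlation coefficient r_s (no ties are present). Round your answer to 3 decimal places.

-0.800

Rank commute: 1, 5, 3, 2, 4
Rank satisfaction: 5, 2, 4, 3, 1
d = rank(commute) − rank(satisfaction): -4, 3, -1, -1, 3; Σd² = 36
ρ = 1 − 6Σd² / [n(n²−1)] = 1 − 6×36 / (5×24) = 1 − 216/120 ≈ -0.800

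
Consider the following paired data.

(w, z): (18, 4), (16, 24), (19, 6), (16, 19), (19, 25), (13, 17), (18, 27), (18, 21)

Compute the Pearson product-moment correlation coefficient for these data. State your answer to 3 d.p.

n = 8, Σw = 137, Σz = 143, Σw² = 2375, Σz² = 3073, Σwz = 2434
nΣwz − ΣwΣz = 19472 − 19591 = -119
nΣw² − (Σw)² = 19000 − 18769 = 231; nΣz² − (Σz)² = 24584 − 20449 = 4135
r = -119 / √(231 × 4135) = -119 / 977.3357 ≈ -0.122

-0.122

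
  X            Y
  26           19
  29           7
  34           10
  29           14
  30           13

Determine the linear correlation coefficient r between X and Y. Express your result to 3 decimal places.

-0.612

n = 5, ΣX = 148, ΣY = 63, ΣX² = 4414, ΣY² = 875, ΣXY = 1833
nΣXY − ΣXΣY = 9165 − 9324 = -159
nΣX² − (ΣX)² = 22070 − 21904 = 166; nΣY² − (ΣY)² = 4375 − 3969 = 406
r = -159 / √(166 × 406) = -159 / 259.6074 ≈ -0.612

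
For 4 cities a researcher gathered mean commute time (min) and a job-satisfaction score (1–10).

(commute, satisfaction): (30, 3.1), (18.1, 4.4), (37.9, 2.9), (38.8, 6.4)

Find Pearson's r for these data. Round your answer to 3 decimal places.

0.145

n = 4, Σx = 124.8, Σy = 16.8, Σx² = 4169.46, Σy² = 78.34, Σxy = 530.87
nΣxy − ΣxΣy = 2123.48 − 2096.64 = 26.84
nΣx² − (Σx)² = 16677.84 − 15575.04 = 1102.8; nΣy² − (Σy)² = 313.36 − 282.24 = 31.12
r = 26.84 / √(1102.8 × 31.12) = 26.84 / 185.2542 ≈ 0.145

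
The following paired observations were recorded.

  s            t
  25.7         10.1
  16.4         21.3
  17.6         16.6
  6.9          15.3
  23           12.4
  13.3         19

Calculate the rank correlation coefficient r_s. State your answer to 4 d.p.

Rank s: 6, 3, 4, 1, 5, 2
Rank t: 1, 6, 4, 3, 2, 5
d = rank(s) − rank(t): 5, -3, 0, -2, 3, -3; Σd² = 56
ρ = 1 − 6Σd² / [n(n²−1)] = 1 − 6×56 / (6×35) = 1 − 336/210 ≈ -0.6000

-0.6000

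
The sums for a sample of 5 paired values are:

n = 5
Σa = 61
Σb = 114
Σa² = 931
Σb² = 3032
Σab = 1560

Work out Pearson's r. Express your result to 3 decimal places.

r = (nΣab − ΣaΣb) / √[(nΣa² − (Σa)²)(nΣb² − (Σb)²)]
Numerator: 5×1560 − 61×114 = 846
Denominator: √[(4655 − 3721)(15160 − 12996)] = √[934 × 2164] = 1421.6807
r = 846 / 1421.6807 ≈ 0.595

0.595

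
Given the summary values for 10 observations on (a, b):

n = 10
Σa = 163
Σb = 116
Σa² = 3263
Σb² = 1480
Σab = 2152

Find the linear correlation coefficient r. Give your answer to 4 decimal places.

0.9152

r = (nΣab − ΣaΣb) / √[(nΣa² − (Σa)²)(nΣb² − (Σb)²)]
Numerator: 10×2152 − 163×116 = 2612
Denominator: √[(32630 − 26569)(14800 − 13456)] = √[6061 × 1344] = 2854.1170
r = 2612 / 2854.1170 ≈ 0.9152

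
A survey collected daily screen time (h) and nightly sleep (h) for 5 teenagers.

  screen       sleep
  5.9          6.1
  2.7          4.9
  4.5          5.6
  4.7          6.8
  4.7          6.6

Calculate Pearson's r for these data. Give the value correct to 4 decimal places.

n = 5, Σx = 22.5, Σy = 30, Σx² = 106.53, Σy² = 182.38, Σxy = 137.4
nΣxy − ΣxΣy = 687 − 675 = 12
nΣx² − (Σx)² = 532.65 − 506.25 = 26.4; nΣy² − (Σy)² = 911.9 − 900 = 11.9
r = 12 / √(26.4 × 11.9) = 12 / 17.7246 ≈ 0.6770

0.6770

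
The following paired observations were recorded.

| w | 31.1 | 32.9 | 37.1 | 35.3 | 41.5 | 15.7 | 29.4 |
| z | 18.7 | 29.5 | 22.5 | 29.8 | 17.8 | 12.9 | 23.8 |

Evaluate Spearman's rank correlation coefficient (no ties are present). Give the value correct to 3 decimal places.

Rank w: 3, 4, 6, 5, 7, 1, 2
Rank z: 3, 6, 4, 7, 2, 1, 5
d = rank(w) − rank(z): 0, -2, 2, -2, 5, 0, -3; Σd² = 46
ρ = 1 − 6Σd² / [n(n²−1)] = 1 − 6×46 / (7×48) = 1 − 276/336 ≈ 0.179

0.179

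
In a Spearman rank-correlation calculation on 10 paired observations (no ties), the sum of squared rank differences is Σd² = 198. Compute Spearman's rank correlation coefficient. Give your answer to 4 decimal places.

-0.2000

ρ = 1 − 6Σd² / [n(n²−1)] = 1 − 6×198 / (10×99)
  = 1 − 1188/990 = 1 − 1.20000 ≈ -0.2000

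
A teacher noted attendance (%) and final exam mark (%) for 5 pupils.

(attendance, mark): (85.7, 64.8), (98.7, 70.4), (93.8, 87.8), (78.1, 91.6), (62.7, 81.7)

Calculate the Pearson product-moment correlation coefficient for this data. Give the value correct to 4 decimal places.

n = 5, Σx = 419, Σy = 396.3, Σx² = 35915.52, Σy² = 31929.49, Σxy = 33014.03
nΣxy − ΣxΣy = 165070.15 − 166049.7 = -979.55
nΣx² − (Σx)² = 179577.6 − 175561 = 4016.6; nΣy² − (Σy)² = 159647.45 − 157053.69 = 2593.76
r = -979.55 / √(4016.6 × 2593.76) = -979.55 / 3227.7076 ≈ -0.3035

-0.3035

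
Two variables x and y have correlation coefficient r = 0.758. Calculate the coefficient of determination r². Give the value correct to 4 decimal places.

0.5746

r² = (0.758)² = 0.5746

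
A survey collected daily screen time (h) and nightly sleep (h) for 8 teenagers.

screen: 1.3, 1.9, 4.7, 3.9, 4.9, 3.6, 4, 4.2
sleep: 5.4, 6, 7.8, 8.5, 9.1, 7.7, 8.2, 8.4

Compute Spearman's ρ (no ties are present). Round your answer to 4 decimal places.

Rank screen: 1, 2, 7, 4, 8, 3, 5, 6
Rank sleep: 1, 2, 4, 7, 8, 3, 5, 6
d = rank(screen) − rank(sleep): 0, 0, 3, -3, 0, 0, 0, 0; Σd² = 18
ρ = 1 − 6Σd² / [n(n²−1)] = 1 − 6×18 / (8×63) = 1 − 108/504 ≈ 0.7857

0.7857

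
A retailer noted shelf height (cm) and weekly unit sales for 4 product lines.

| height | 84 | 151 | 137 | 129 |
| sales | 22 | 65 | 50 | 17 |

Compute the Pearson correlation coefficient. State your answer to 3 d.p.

n = 4, Σx = 501, Σy = 154, Σx² = 65267, Σy² = 7498, Σxy = 20706
nΣxy − ΣxΣy = 82824 − 77154 = 5670
nΣx² − (Σx)² = 261068 − 251001 = 10067; nΣy² − (Σy)² = 29992 − 23716 = 6276
r = 5670 / √(10067 × 6276) = 5670 / 7948.6157 ≈ 0.713

0.713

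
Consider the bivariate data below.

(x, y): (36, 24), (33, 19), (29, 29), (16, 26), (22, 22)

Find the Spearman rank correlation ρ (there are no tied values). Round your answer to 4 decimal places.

-0.3000

Rank x: 5, 4, 3, 1, 2
Rank y: 3, 1, 5, 4, 2
d = rank(x) − rank(y): 2, 3, -2, -3, 0; Σd² = 26
ρ = 1 − 6Σd² / [n(n²−1)] = 1 − 6×26 / (5×24) = 1 − 156/120 ≈ -0.3000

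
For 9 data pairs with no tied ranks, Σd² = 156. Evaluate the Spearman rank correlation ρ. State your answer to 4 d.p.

ρ = 1 − 6Σd² / [n(n²−1)] = 1 − 6×156 / (9×80)
  = 1 − 936/720 = 1 − 1.30000 ≈ -0.3000

-0.3000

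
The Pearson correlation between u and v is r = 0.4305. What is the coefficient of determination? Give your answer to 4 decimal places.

0.1853

r² = (0.4305)² = 0.1853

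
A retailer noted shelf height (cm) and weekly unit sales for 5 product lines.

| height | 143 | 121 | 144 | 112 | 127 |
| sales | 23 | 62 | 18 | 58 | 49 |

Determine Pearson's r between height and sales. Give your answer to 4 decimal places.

-0.9489

n = 5, Σx = 647, Σy = 210, Σx² = 84499, Σy² = 10462, Σxy = 26102
nΣxy − ΣxΣy = 130510 − 135870 = -5360
nΣx² − (Σx)² = 422495 − 418609 = 3886; nΣy² − (Σy)² = 52310 − 44100 = 8210
r = -5360 / √(3886 × 8210) = -5360 / 5648.3679 ≈ -0.9489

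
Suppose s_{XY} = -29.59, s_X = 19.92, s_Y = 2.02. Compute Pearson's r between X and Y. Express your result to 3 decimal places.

-0.735

r = Cov(X,Y) / (s_X · s_Y) = -29.59 / (19.92 × 2.02)
  = -29.59 / 40.2384 ≈ -0.735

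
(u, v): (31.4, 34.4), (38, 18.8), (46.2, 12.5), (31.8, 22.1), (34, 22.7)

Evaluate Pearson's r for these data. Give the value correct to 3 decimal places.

n = 5, Σu = 181.4, Σv = 110.5, Σu² = 6731.64, Σv² = 2696.75, Σuv = 3846.64
nΣuv − ΣuΣv = 19233.2 − 20044.7 = -811.5
nΣu² − (Σu)² = 33658.2 − 32905.96 = 752.24; nΣv² − (Σv)² = 13483.75 − 12210.25 = 1273.5
r = -811.5 / √(752.24 × 1273.5) = -811.5 / 978.7633 ≈ -0.829

-0.829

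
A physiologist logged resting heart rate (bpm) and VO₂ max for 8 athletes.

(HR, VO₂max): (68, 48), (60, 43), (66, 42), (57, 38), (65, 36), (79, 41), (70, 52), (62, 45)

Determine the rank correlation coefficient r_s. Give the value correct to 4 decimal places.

Rank HR: 6, 2, 5, 1, 4, 8, 7, 3
Rank VO₂max: 7, 5, 4, 2, 1, 3, 8, 6
d = rank(HR) − rank(VO₂max): -1, -3, 1, -1, 3, 5, -1, -3; Σd² = 56
ρ = 1 − 6Σd² / [n(n²−1)] = 1 − 6×56 / (8×63) = 1 − 336/504 ≈ 0.3333

0.3333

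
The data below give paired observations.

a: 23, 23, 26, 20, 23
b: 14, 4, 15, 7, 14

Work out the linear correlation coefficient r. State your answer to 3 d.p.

n = 5, Σa = 115, Σb = 54, Σa² = 2663, Σb² = 682, Σab = 1266
nΣab − ΣaΣb = 6330 − 6210 = 120
nΣa² − (Σa)² = 13315 − 13225 = 90; nΣb² − (Σb)² = 3410 − 2916 = 494
r = 120 / √(90 × 494) = 120 / 210.8554 ≈ 0.569

0.569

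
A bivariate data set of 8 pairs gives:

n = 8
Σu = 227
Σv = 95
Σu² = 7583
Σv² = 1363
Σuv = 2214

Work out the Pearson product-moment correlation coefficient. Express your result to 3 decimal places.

-0.930

r = (nΣuv − ΣuΣv) / √[(nΣu² − (Σu)²)(nΣv² − (Σv)²)]
Numerator: 8×2214 − 227×95 = -3853
Denominator: √[(60664 − 51529)(10904 − 9025)] = √[9135 × 1879] = 4143.0261
r = -3853 / 4143.0261 ≈ -0.930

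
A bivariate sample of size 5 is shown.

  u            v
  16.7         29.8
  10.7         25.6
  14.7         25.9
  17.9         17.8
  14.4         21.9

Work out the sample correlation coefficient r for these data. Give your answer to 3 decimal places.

-0.285

n = 5, Σu = 74.4, Σv = 121, Σu² = 1137.24, Σv² = 3010.66, Σuv = 1786.29
nΣuv − ΣuΣv = 8931.45 − 9002.4 = -70.95
nΣu² − (Σu)² = 5686.2 − 5535.36 = 150.84; nΣv² − (Σv)² = 15053.3 − 14641 = 412.3
r = -70.95 / √(150.84 × 412.3) = -70.95 / 249.3819 ≈ -0.285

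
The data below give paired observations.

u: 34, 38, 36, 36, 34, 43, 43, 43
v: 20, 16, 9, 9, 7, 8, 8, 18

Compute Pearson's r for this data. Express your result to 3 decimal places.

n = 8, Σu = 307, Σv = 95, Σu² = 11895, Σv² = 1319, Σuv = 3636
nΣuv − ΣuΣv = 29088 − 29165 = -77
nΣu² − (Σu)² = 95160 − 94249 = 911; nΣv² − (Σv)² = 10552 − 9025 = 1527
r = -77 / √(911 × 1527) = -77 / 1179.4478 ≈ -0.065

-0.065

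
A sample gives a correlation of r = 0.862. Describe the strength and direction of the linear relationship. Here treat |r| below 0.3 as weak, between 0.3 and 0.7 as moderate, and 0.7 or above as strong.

r = 0.862 > 0 so the relationship is positive.
|r| = 0.862, which falls in the strong range.

strong positive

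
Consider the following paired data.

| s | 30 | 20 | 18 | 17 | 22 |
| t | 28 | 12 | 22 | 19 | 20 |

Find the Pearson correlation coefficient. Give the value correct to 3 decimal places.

0.650

n = 5, Σs = 107, Σt = 101, Σs² = 2397, Σt² = 2173, Σst = 2239
nΣst − ΣsΣt = 11195 − 10807 = 388
nΣs² − (Σs)² = 11985 − 11449 = 536; nΣt² − (Σt)² = 10865 − 10201 = 664
r = 388 / √(536 × 664) = 388 / 596.5769 ≈ 0.650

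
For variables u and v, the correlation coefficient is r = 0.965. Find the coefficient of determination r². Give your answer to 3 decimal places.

0.931

r² = (0.965)² = 0.931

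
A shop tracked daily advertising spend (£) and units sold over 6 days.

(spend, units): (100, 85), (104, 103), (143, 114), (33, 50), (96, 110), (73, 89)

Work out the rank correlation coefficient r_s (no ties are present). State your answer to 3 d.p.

0.714

Rank spend: 4, 5, 6, 1, 3, 2
Rank units: 2, 4, 6, 1, 5, 3
d = rank(spend) − rank(units): 2, 1, 0, 0, -2, -1; Σd² = 10
ρ = 1 − 6Σd² / [n(n²−1)] = 1 − 6×10 / (6×35) = 1 − 60/210 ≈ 0.714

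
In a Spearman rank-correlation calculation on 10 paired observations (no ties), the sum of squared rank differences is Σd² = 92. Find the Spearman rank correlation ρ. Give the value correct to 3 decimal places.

0.442

ρ = 1 − 6Σd² / [n(n²−1)] = 1 − 6×92 / (10×99)
  = 1 − 552/990 = 1 − 0.5576 ≈ 0.442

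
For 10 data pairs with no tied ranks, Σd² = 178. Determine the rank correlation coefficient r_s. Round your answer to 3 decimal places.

ρ = 1 − 6Σd² / [n(n²−1)] = 1 − 6×178 / (10×99)
  = 1 − 1068/990 = 1 − 1.0788 ≈ -0.079

-0.079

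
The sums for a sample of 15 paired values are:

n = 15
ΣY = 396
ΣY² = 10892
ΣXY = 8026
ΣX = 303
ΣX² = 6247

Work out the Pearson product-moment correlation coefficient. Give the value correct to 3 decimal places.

r = (nΣXY − ΣXΣY) / √[(nΣX² − (ΣX)²)(nΣY² − (ΣY)²)]
Numerator: 15×8026 − 303×396 = 402
Denominator: √[(93705 − 91809)(163380 − 156816)] = √[1896 × 6564] = 3527.7959
r = 402 / 3527.7959 ≈ 0.114

0.114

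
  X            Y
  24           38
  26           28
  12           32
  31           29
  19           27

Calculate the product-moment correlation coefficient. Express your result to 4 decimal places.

-0.1059

n = 5, ΣX = 112, ΣY = 154, ΣX² = 2718, ΣY² = 4822, ΣXY = 3436
nΣXY − ΣXΣY = 17180 − 17248 = -68
nΣX² − (ΣX)² = 13590 − 12544 = 1046; nΣY² − (ΣY)² = 24110 − 23716 = 394
r = -68 / √(1046 × 394) = -68 / 641.9688 ≈ -0.1059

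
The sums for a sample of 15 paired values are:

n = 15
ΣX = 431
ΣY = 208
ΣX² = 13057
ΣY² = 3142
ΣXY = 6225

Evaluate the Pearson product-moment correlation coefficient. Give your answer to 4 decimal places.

0.5966

r = (nΣXY − ΣXΣY) / √[(nΣX² − (ΣX)²)(nΣY² − (ΣY)²)]
Numerator: 15×6225 − 431×208 = 3727
Denominator: √[(195855 − 185761)(47130 − 43264)] = √[10094 × 3866] = 6246.8715
r = 3727 / 6246.8715 ≈ 0.5966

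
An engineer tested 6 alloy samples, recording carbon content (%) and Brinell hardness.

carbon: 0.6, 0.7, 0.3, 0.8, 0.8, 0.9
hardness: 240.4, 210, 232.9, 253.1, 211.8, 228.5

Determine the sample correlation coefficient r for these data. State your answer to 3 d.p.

-0.116

n = 6, Σx = 4.1, Σy = 1376.7, Σx² = 3.03, Σy² = 317265.67, Σxy = 938.68
nΣxy − ΣxΣy = 5632.08 − 5644.47 = -12.39
nΣx² − (Σx)² = 18.18 − 16.81 = 1.37; nΣy² − (Σy)² = 1903594.02 − 1895302.89 = 8291.13
r = -12.39 / √(1.37 × 8291.13) = -12.39 / 106.5779 ≈ -0.116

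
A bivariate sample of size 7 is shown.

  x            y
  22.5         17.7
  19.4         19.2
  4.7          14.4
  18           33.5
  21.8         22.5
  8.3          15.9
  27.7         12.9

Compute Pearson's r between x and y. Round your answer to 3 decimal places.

0.121

n = 7, Σx = 122.4, Σy = 136.1, Σx² = 2540.12, Σy² = 2937.01, Σxy = 2421.21
nΣxy − ΣxΣy = 16948.47 − 16658.64 = 289.83
nΣx² − (Σx)² = 17780.84 − 14981.76 = 2799.08; nΣy² − (Σy)² = 20559.07 − 18523.21 = 2035.86
r = 289.83 / √(2799.08 × 2035.86) = 289.83 / 2387.1604 ≈ 0.121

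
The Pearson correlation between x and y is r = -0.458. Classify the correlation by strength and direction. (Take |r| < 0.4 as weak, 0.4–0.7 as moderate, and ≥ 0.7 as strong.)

moderate negative

r = -0.458 < 0 so the relationship is negative.
|r| = 0.458, which falls in the moderate range.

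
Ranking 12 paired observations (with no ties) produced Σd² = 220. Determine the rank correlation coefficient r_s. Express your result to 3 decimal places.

ρ = 1 − 6Σd² / [n(n²−1)] = 1 − 6×220 / (12×143)
  = 1 − 1320/1716 = 1 − 0.7692 ≈ 0.231

0.231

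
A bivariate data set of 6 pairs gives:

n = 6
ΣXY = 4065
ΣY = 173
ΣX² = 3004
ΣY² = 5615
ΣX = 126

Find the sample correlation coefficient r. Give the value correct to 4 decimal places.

0.9119

r = (nΣXY − ΣXΣY) / √[(nΣX² − (ΣX)²)(nΣY² − (ΣY)²)]
Numerator: 6×4065 − 126×173 = 2592
Denominator: √[(18024 − 15876)(33690 − 29929)] = √[2148 × 3761] = 2842.2927
r = 2592 / 2842.2927 ≈ 0.9119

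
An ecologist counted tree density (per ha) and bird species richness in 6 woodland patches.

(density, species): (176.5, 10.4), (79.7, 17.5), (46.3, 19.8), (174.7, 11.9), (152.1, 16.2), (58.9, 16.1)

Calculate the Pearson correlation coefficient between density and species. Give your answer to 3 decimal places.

-0.858

n = 6, Σx = 688.2, Σy = 91.9, Σx² = 96771.74, Σy² = 1469.71, Σxy = 9638.33
nΣxy − ΣxΣy = 57829.98 − 63245.58 = -5415.6
nΣx² − (Σx)² = 580630.44 − 473619.24 = 107011.2; nΣy² − (Σy)² = 8818.26 − 8445.61 = 372.65
r = -5415.6 / √(107011.2 × 372.65) = -5415.6 / 6314.8811 ≈ -0.858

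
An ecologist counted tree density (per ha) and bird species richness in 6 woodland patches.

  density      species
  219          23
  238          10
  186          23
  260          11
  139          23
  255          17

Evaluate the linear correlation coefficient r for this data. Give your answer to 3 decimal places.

-0.731

n = 6, Σx = 1297, Σy = 107, Σx² = 291147, Σy² = 2097, Σxy = 22087
nΣxy − ΣxΣy = 132522 − 138779 = -6257
nΣx² − (Σx)² = 1746882 − 1682209 = 64673; nΣy² − (Σy)² = 12582 − 11449 = 1133
r = -6257 / √(64673 × 1133) = -6257 / 8560.0531 ≈ -0.731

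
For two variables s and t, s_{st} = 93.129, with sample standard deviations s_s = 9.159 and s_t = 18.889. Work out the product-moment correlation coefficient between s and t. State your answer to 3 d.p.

0.538

r = Cov(s,t) / (s_s · s_t) = 93.129 / (9.159 × 18.889)
  = 93.129 / 173.0044 ≈ 0.538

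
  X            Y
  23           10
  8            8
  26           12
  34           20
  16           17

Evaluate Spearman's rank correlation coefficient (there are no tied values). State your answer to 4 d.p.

0.7000

Rank X: 3, 1, 4, 5, 2
Rank Y: 2, 1, 3, 5, 4
d = rank(X) − rank(Y): 1, 0, 1, 0, -2; Σd² = 6
ρ = 1 − 6Σd² / [n(n²−1)] = 1 − 6×6 / (5×24) = 1 − 36/120 ≈ 0.7000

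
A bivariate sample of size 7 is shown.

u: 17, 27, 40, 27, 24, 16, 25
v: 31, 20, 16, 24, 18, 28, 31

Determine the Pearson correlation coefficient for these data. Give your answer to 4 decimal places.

-0.7250

n = 7, Σu = 176, Σv = 168, Σu² = 4804, Σv² = 4262, Σuv = 4010
nΣuv − ΣuΣv = 28070 − 29568 = -1498
nΣu² − (Σu)² = 33628 − 30976 = 2652; nΣv² − (Σv)² = 29834 − 28224 = 1610
r = -1498 / √(2652 × 1610) = -1498 / 2066.3301 ≈ -0.7250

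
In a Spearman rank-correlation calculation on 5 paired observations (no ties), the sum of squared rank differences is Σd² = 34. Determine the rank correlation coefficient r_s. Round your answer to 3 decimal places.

ρ = 1 − 6Σd² / [n(n²−1)] = 1 − 6×34 / (5×24)
  = 1 − 204/120 = 1 − 1.7000 ≈ -0.700

-0.700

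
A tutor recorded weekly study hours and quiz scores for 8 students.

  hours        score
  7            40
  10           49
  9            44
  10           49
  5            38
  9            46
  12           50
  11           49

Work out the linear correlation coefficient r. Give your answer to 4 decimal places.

0.9586

n = 8, Σx = 73, Σy = 365, Σx² = 701, Σy² = 16799, Σxy = 3399
nΣxy − ΣxΣy = 27192 − 26645 = 547
nΣx² − (Σx)² = 5608 − 5329 = 279; nΣy² − (Σy)² = 134392 − 133225 = 1167
r = 547 / √(279 × 1167) = 547 / 570.6076 ≈ 0.9586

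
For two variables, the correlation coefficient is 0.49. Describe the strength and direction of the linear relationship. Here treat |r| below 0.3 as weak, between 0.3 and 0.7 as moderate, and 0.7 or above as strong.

r = 0.49 > 0 so the relationship is positive.
|r| = 0.49, which falls in the moderate range.

moderate positive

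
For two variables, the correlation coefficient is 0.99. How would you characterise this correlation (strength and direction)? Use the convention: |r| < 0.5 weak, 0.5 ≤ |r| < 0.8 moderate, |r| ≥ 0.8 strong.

strong positive

r = 0.99 > 0 so the relationship is positive.
|r| = 0.99, which falls in the strong range.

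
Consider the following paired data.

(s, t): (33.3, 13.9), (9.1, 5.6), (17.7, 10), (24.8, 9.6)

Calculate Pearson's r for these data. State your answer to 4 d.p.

0.9449

n = 4, Σs = 84.9, Σt = 39.1, Σs² = 2120.03, Σt² = 416.73, Σst = 928.91
nΣst − ΣsΣt = 3715.64 − 3319.59 = 396.05
nΣs² − (Σs)² = 8480.12 − 7208.01 = 1272.11; nΣt² − (Σt)² = 1666.92 − 1528.81 = 138.11
r = 396.05 / √(1272.11 × 138.11) = 396.05 / 419.1552 ≈ 0.9449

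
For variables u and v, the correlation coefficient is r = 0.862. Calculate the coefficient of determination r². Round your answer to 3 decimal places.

r² = (0.862)² = 0.743

0.743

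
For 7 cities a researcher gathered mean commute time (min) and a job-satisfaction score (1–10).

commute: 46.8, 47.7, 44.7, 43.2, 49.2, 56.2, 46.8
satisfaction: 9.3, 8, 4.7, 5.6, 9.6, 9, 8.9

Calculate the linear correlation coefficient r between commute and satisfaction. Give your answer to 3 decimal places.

n = 7, Σx = 334.6, Σy = 55.1, Σx² = 16099.18, Σy² = 456.31, Σxy = 2663.49
nΣxy − ΣxΣy = 18644.43 − 18436.46 = 207.97
nΣx² − (Σx)² = 112694.26 − 111957.16 = 737.1; nΣy² − (Σy)² = 3194.17 − 3036.01 = 158.16
r = 207.97 / √(737.1 × 158.16) = 207.97 / 341.4377 ≈ 0.609

0.609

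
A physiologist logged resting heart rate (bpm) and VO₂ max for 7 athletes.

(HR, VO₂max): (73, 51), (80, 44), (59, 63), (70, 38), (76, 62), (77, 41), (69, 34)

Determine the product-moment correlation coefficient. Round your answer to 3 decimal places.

n = 7, Σx = 504, Σy = 333, Σx² = 36576, Σy² = 16631, Σxy = 23835
nΣxy − ΣxΣy = 166845 − 167832 = -987
nΣx² − (Σx)² = 256032 − 254016 = 2016; nΣy² − (Σy)² = 116417 − 110889 = 5528
r = -987 / √(2016 × 5528) = -987 / 3338.3301 ≈ -0.296

-0.296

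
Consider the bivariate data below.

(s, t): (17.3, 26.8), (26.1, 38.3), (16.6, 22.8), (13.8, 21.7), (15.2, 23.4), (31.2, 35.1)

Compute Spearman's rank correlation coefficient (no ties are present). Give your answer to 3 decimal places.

Rank s: 4, 5, 3, 1, 2, 6
Rank t: 4, 6, 2, 1, 3, 5
d = rank(s) − rank(t): 0, -1, 1, 0, -1, 1; Σd² = 4
ρ = 1 − 6Σd² / [n(n²−1)] = 1 − 6×4 / (6×35) = 1 − 24/210 ≈ 0.886

0.886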